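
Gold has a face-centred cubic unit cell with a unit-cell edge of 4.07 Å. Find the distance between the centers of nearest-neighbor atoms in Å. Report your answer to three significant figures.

2.88 Å

In an FCC structure, atoms touch along the face diagonal, so √2·a = 4r; the nearest-neighbor distance equals 2r = 0.7071·a.
d = 0.7071 × 4.07 = 2.88 Å.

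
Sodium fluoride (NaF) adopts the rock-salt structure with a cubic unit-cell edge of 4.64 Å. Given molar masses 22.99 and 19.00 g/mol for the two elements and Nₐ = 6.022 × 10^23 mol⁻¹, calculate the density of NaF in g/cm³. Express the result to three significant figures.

The rock-salt structure contains Z = 4 formula units per cell; M(NaF) = 22.99 + 19.00 = 41.99 g/mol.
a³ = (4.640 × 10^-8 cm)³ = 9.990 × 10^-23 cm³.
ρ = 4 × 41.99 / (6.022 × 10²³ × 9.990 × 10^-23) = 2.792 g/cm³.

2.79 g/cm³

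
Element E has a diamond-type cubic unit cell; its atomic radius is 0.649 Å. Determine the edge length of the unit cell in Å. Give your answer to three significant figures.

In a diamond cubic lattice, nearest neighbors lie along the body diagonal with √3·a = 8r.
a = 8r/√3 = 8 × 0.649 / 1.7321 = 3.00 Å.

3.00 Å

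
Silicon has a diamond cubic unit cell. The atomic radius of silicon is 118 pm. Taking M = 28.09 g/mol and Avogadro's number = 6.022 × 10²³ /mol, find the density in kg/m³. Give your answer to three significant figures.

In a diamond cubic lattice, nearest neighbors lie along the body diagonal with √3·a = 8r, giving a = 545.0 pm = 5.450 × 10^-8 cm.
With Z = 8, ρ = Z·M/(N_A·a³) = 8 × 28.09 / (6.022 × 10²³ × 1.619 × 10^-22) = 2.305 g/cm³ = 2300 kg/m³.

2300 kg/m³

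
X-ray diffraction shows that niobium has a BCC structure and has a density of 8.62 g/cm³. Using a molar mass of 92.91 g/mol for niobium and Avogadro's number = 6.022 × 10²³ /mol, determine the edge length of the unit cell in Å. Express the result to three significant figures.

With Z = 2 atoms per BCC cell, a³ = Z·M/(N_A·ρ) = 2 × 92.91 / (6.022 × 10²³ × 8.620 g/cm³) = 3.580 × 10^-23 cm³.
a = (3.580 × 10^-23)^(1/3) = 3.296 × 10^-8 cm = 3.30 Å.

3.30 Å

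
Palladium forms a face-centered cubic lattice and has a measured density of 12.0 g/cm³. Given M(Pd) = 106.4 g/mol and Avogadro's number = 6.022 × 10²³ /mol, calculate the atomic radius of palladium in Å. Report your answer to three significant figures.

1.38 Å

For an FCC cell (Z = 4), a³ = Z·M/(N_A·ρ) = 4 × 106.4 / (6.022 × 10²³ × 12.00) = 5.890 × 10^-23 cm³, so a = 3.891 × 10^-8 cm = 3.891 Å.
Atoms touch along the face diagonal, so √2·a = 4r, so r = 0.3536 × a = 1.38 Å.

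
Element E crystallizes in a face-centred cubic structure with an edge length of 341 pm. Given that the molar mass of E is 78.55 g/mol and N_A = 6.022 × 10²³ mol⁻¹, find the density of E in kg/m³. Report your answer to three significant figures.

13200 kg/m³

An FCC unit cell contains Z = 4 atoms.
Cell volume: a³ = (341 pm)³ = (3.410 × 10^-8 cm)³ = 3.965 × 10^-23 cm³.
ρ = Z·M/(N_A·a³) = 4 × 78.55 / (6.022 × 10²³ × 3.965 × 10^-23) = 13.16 g/cm³ = 13200 kg/m³.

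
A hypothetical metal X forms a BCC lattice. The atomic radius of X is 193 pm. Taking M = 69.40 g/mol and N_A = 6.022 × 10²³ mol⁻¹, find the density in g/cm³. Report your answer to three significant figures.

In a BCC lattice, atoms touch along the body diagonal, so √3·a = 4r, giving a = 445.7 pm = 4.457 × 10^-8 cm.
With Z = 2, ρ = Z·M/(N_A·a³) = 2 × 69.40 / (6.022 × 10²³ × 8.855 × 10^-23) = 2.603 g/cm³.

2.60 g/cm³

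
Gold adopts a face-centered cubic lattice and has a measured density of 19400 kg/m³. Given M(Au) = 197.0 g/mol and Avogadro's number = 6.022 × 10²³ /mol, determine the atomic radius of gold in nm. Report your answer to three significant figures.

0.144 nm

For an FCC cell (Z = 4), a³ = Z·M/(N_A·ρ) = 4 × 197.0 / (6.022 × 10²³ × 19.40) = 6.745 × 10^-23 cm³, so a = 4.071 × 10^-8 cm = 0.4071 nm.
Atoms touch along the face diagonal, so √2·a = 4r, so r = 0.3536 × a = 0.144 nm.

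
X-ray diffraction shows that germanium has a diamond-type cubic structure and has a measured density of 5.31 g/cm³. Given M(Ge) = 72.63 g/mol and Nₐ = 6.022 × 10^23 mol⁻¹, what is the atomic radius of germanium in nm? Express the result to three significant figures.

0.123 nm

For a diamond cubic cell (Z = 8), a³ = Z·M/(N_A·ρ) = 8 × 72.63 / (6.022 × 10²³ × 5.310) = 1.817 × 10^-22 cm³, so a = 5.664 × 10^-8 cm = 0.5664 nm.
Nearest neighbors lie along the body diagonal with √3·a = 8r, so r = 0.2165 × a = 0.123 nm.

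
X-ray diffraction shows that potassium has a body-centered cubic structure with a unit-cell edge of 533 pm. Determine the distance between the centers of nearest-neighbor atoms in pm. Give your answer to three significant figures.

In a BCC structure, atoms touch along the body diagonal, so √3·a = 4r; the nearest-neighbor distance equals 2r = 0.8660·a.
d = 0.8660 × 533 = 462 pm.

462 pm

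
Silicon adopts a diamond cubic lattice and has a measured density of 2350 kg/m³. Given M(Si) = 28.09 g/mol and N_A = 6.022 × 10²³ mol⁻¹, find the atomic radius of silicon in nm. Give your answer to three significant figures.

0.117 nm

For a diamond cubic cell (Z = 8), a³ = Z·M/(N_A·ρ) = 8 × 28.09 / (6.022 × 10²³ × 2.350) = 1.588 × 10^-22 cm³, so a = 5.415 × 10^-8 cm = 0.5415 nm.
Nearest neighbors lie along the body diagonal with √3·a = 8r, so r = 0.2165 × a = 0.117 nm.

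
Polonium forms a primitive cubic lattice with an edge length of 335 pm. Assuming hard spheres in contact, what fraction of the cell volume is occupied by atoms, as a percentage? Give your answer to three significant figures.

52.4%

In a simple cubic lattice atoms touch along the cell edge, so a = 2r, so r = 0.5000a = 167.5 pm.
Packing fraction = Z·(4/3)πr³ / a³ = 1 × (4/3)π × (167.5)³ / (335)³ = 0.5236 = 52.4%.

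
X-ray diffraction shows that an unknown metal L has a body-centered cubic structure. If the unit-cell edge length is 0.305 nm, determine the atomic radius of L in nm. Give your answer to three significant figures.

In a BCC lattice, atoms touch along the body diagonal, so √3·a = 4r.
r = √3·a/4 = 1.7321 × 0.305 / 4 = 0.132 nm.

0.132 nm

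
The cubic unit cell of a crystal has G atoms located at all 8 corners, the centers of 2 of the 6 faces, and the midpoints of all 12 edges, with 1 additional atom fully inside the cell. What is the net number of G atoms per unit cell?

6

Corner atoms are shared by 8 cells (1/8 each), face atoms by 2 (1/2 each), edge atoms by 4 (1/4 each), interior atoms are unshared.
Net atoms = 8 × 1/8 + 2 × 1/2 + 12 × 1/4 + 1 = 1 + 1 + 3 + 1 = 6.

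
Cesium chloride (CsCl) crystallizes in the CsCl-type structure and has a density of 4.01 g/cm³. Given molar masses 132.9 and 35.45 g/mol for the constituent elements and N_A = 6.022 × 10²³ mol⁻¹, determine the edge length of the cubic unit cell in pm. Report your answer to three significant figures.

M(CsCl) = 168.35 g/mol; Z = 1 formula unit per cell.
a³ = Z·M/(N_A·ρ) = 1 × 168.35 / (6.022 × 10²³ × 4.01) = 6.972 × 10^-23 cm³, so a = 4.116 × 10^-8 cm = 412 pm.

412 pm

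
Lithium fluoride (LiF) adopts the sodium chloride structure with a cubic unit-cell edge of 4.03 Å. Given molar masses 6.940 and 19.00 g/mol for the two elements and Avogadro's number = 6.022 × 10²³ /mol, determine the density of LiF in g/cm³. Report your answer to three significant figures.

2.63 g/cm³

The sodium chloride structure contains Z = 4 formula units per cell; M(LiF) = 6.940 + 19.00 = 25.94 g/mol.
a³ = (4.030 × 10^-8 cm)³ = 6.545 × 10^-23 cm³.
ρ = 4 × 25.94 / (6.022 × 10²³ × 6.545 × 10^-23) = 2.633 g/cm³.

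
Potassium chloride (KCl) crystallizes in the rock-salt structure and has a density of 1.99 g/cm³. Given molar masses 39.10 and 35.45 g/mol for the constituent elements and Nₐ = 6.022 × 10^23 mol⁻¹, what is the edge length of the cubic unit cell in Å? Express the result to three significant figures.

6.29 Å

M(KCl) = 74.55 g/mol; Z = 4 formula units per cell.
a³ = Z·M/(N_A·ρ) = 4 × 74.55 / (6.022 × 10²³ × 1.99) = 2.488 × 10^-22 cm³, so a = 6.290 × 10^-8 cm = 6.29 Å.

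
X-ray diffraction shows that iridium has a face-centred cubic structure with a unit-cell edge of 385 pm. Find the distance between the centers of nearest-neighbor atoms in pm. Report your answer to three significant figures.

272 pm

In an FCC structure, atoms touch along the face diagonal, so √2·a = 4r; the nearest-neighbor distance equals 2r = 0.7071·a.
d = 0.7071 × 385 = 272 pm.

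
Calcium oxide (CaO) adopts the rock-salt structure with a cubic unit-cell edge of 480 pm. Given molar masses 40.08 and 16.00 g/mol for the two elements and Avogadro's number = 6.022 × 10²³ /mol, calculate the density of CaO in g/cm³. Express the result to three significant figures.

The rock-salt structure contains Z = 4 formula units per cell; M(CaO) = 40.08 + 16.00 = 56.08 g/mol.
a³ = (4.800 × 10^-8 cm)³ = 1.106 × 10^-22 cm³.
ρ = 4 × 56.08 / (6.022 × 10²³ × 1.106 × 10^-22) = 3.368 g/cm³.

3.37 g/cm³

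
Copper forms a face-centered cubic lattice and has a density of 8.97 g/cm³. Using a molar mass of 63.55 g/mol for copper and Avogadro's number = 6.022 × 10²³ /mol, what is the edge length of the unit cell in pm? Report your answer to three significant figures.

361 pm

With Z = 4 atoms per FCC cell, a³ = Z·M/(N_A·ρ) = 4 × 63.55 / (6.022 × 10²³ × 8.970 g/cm³) = 4.706 × 10^-23 cm³.
a = (4.706 × 10^-23)^(1/3) = 3.610 × 10^-8 cm = 361 pm.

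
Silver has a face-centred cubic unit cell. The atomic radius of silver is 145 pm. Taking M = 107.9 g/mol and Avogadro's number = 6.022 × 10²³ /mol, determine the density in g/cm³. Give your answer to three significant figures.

10.4 g/cm³

In an FCC lattice, atoms touch along the face diagonal, so √2·a = 4r, giving a = 410.1 pm = 4.101 × 10^-8 cm.
With Z = 4, ρ = Z·M/(N_A·a³) = 4 × 107.9 / (6.022 × 10²³ × 6.898 × 10^-23) = 10.39 g/cm³.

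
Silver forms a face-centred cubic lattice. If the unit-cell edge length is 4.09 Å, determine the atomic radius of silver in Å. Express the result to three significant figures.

In an FCC lattice, atoms touch along the face diagonal, so √2·a = 4r.
r = √2·a/4 = 1.4142 × 4.09 / 4 = 1.45 Å.

1.45 Å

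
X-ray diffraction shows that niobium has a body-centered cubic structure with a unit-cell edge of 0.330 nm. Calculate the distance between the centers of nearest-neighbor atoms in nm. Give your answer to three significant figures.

In a BCC structure, atoms touch along the body diagonal, so √3·a = 4r; the nearest-neighbor distance equals 2r = 0.8660·a.
d = 0.8660 × 0.330 = 0.286 nm.

0.286 nm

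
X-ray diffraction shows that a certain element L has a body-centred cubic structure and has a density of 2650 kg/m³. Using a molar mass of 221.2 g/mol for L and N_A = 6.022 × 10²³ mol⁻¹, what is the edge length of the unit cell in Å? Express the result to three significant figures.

6.52 Å

With Z = 2 atoms per BCC cell, a³ = Z·M/(N_A·ρ) = 2 × 221.2 / (6.022 × 10²³ × 2.650 g/cm³) = 2.772 × 10^-22 cm³.
a = (2.772 × 10^-22)^(1/3) = 6.520 × 10^-8 cm = 6.52 Å.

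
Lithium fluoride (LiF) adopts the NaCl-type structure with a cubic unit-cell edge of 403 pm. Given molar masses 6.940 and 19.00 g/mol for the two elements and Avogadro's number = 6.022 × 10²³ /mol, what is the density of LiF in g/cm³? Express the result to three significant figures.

2.63 g/cm³

The NaCl-type structure contains Z = 4 formula units per cell; M(LiF) = 6.940 + 19.00 = 25.94 g/mol.
a³ = (4.030 × 10^-8 cm)³ = 6.545 × 10^-23 cm³.
ρ = 4 × 25.94 / (6.022 × 10²³ × 6.545 × 10^-23) = 2.633 g/cm³.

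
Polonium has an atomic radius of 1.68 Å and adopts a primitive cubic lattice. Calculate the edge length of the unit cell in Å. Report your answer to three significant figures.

3.36 Å

In a simple cubic lattice, atoms touch along the cell edge, so a = 2r.
a = 2r = 2 × 1.68 = 3.36 Å.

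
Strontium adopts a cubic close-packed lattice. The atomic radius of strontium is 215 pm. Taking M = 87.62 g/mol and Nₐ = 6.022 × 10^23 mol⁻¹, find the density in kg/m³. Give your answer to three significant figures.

2590 kg/m³

In an FCC lattice, atoms touch along the face diagonal, so √2·a = 4r, giving a = 608.1 pm = 6.081 × 10^-8 cm.
With Z = 4, ρ = Z·M/(N_A·a³) = 4 × 87.62 / (6.022 × 10²³ × 2.249 × 10^-22) = 2.588 g/cm³ = 2590 kg/m³.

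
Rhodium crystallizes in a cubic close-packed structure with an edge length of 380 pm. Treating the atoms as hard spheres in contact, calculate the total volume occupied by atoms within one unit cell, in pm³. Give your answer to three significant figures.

In an FCC lattice atoms touch along the face diagonal, so √2·a = 4r, so r = 0.3536a = 134.4 pm.
V_atoms = Z × (4/3)πr³ = 4 × (4/3)π × (134.4)³ = 4.06 × 10^7 pm³.

4.06 × 10^7 pm³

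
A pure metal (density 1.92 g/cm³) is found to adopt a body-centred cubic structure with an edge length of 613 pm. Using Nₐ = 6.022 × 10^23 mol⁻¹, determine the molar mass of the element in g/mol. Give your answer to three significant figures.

133 g/mol

A BCC cell has Z = 2 atoms; a = 6.130 × 10^-8 cm.
M = ρ·N_A·a³/Z = 1.92 × 6.022 × 10²³ × 2.303 × 10^-22 / 2 = 133 g/mol.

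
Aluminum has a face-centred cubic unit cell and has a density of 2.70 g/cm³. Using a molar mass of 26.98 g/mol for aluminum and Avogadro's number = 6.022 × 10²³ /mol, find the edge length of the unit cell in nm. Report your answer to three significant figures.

With Z = 4 atoms per FCC cell, a³ = Z·M/(N_A·ρ) = 4 × 26.98 / (6.022 × 10²³ × 2.700 g/cm³) = 6.637 × 10^-23 cm³.
a = (6.637 × 10^-23)^(1/3) = 4.049 × 10^-8 cm = 0.405 nm.

0.405 nm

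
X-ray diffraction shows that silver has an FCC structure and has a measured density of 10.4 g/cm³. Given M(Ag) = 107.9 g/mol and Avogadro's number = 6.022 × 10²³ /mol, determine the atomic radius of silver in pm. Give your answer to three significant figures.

145 pm

For an FCC cell (Z = 4), a³ = Z·M/(N_A·ρ) = 4 × 107.9 / (6.022 × 10²³ × 10.40) = 6.891 × 10^-23 cm³, so a = 4.100 × 10^-8 cm = 410.0 pm.
Atoms touch along the face diagonal, so √2·a = 4r, so r = 0.3536 × a = 145 pm.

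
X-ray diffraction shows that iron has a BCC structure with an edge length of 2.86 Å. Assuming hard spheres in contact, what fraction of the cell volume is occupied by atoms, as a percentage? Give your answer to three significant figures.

In a BCC lattice atoms touch along the body diagonal, so √3·a = 4r, so r = 0.4330a = 1.238 Å.
Packing fraction = Z·(4/3)πr³ / a³ = 2 × (4/3)π × (1.238)³ / (2.86)³ = 0.6802 = 68.0%.

68.0%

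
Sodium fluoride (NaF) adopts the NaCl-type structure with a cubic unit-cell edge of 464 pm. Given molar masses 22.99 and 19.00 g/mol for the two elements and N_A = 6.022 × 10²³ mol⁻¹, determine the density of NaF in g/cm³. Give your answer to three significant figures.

The NaCl-type structure contains Z = 4 formula units per cell; M(NaF) = 22.99 + 19.00 = 41.99 g/mol.
a³ = (4.640 × 10^-8 cm)³ = 9.990 × 10^-23 cm³.
ρ = 4 × 41.99 / (6.022 × 10²³ × 9.990 × 10^-23) = 2.792 g/cm³.

2.79 g/cm³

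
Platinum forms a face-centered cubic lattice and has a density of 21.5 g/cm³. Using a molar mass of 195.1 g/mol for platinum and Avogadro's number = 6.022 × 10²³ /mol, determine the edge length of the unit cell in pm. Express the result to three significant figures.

392 pm

With Z = 4 atoms per FCC cell, a³ = Z·M/(N_A·ρ) = 4 × 195.1 / (6.022 × 10²³ × 21.50 g/cm³) = 6.028 × 10^-23 cm³.
a = (6.028 × 10^-23)^(1/3) = 3.921 × 10^-8 cm = 392 pm.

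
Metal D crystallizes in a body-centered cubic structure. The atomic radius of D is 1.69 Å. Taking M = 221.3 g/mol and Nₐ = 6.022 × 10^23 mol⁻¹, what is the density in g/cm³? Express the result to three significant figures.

In a BCC lattice, atoms touch along the body diagonal, so √3·a = 4r, giving a = 3.903 Å = 3.903 × 10^-8 cm.
With Z = 2, ρ = Z·M/(N_A·a³) = 2 × 221.3 / (6.022 × 10²³ × 5.945 × 10^-23) = 12.36 g/cm³.

12.4 g/cm³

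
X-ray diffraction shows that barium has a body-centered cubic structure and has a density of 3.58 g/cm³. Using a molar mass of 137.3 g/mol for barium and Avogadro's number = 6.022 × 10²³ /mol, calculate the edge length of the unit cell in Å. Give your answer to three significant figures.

5.03 Å

With Z = 2 atoms per BCC cell, a³ = Z·M/(N_A·ρ) = 2 × 137.3 / (6.022 × 10²³ × 3.580 g/cm³) = 1.274 × 10^-22 cm³.
a = (1.274 × 10^-22)^(1/3) = 5.031 × 10^-8 cm = 5.03 Å.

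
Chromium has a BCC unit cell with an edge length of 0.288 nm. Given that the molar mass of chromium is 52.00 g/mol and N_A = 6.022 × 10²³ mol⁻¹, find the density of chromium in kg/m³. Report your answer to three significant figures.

7230 kg/m³

A BCC unit cell contains Z = 2 atoms.
Cell volume: a³ = (0.288 nm)³ = (2.880 × 10^-8 cm)³ = 2.389 × 10^-23 cm³.
ρ = Z·M/(N_A·a³) = 2 × 52.00 / (6.022 × 10²³ × 2.389 × 10^-23) = 7.230 g/cm³ = 7230 kg/m³.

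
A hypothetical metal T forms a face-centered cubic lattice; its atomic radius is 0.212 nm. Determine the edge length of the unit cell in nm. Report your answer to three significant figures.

In an FCC lattice, atoms touch along the face diagonal, so √2·a = 4r.
a = 4r/√2 = 4 × 0.212 / 1.4142 = 0.600 nm.

0.600 nm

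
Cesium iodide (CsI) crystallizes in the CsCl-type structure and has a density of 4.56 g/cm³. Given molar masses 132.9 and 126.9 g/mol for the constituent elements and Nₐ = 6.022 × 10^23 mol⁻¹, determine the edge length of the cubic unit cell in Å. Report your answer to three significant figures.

4.56 Å

M(CsI) = 259.8 g/mol; Z = 1 formula unit per cell.
a³ = Z·M/(N_A·ρ) = 1 × 259.8 / (6.022 × 10²³ × 4.56) = 9.461 × 10^-23 cm³, so a = 4.557 × 10^-8 cm = 4.56 Å.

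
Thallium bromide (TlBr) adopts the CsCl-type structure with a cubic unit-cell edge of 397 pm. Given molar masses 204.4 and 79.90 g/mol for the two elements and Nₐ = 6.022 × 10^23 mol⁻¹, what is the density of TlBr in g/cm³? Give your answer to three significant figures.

The CsCl-type structure contains Z = 1 formula unit per cell; M(TlBr) = 204.4 + 79.90 = 284.3 g/mol.
a³ = (3.970 × 10^-8 cm)³ = 6.257 × 10^-23 cm³.
ρ = 1 × 284.3 / (6.022 × 10²³ × 6.257 × 10^-23) = 7.545 g/cm³.

7.55 g/cm³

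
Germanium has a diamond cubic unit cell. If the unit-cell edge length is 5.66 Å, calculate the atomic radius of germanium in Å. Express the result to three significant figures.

1.23 Å

In a diamond cubic lattice, nearest neighbors lie along the body diagonal with √3·a = 8r.
r = √3·a/8 = 1.7321 × 5.66 / 8 = 1.23 Å.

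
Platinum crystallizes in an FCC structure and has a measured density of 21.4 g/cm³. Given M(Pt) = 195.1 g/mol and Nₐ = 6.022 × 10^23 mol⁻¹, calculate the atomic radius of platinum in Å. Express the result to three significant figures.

1.39 Å

For an FCC cell (Z = 4), a³ = Z·M/(N_A·ρ) = 4 × 195.1 / (6.022 × 10²³ × 21.40) = 6.056 × 10^-23 cm³, so a = 3.927 × 10^-8 cm = 3.927 Å.
Atoms touch along the face diagonal, so √2·a = 4r, so r = 0.3536 × a = 1.39 Å.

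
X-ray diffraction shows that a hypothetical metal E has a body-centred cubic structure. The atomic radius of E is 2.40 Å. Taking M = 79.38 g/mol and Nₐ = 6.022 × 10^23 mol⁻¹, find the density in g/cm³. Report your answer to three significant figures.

1.55 g/cm³

In a BCC lattice, atoms touch along the body diagonal, so √3·a = 4r, giving a = 5.543 Å = 5.543 × 10^-8 cm.
With Z = 2, ρ = Z·M/(N_A·a³) = 2 × 79.38 / (6.022 × 10²³ × 1.703 × 10^-22) = 1.548 g/cm³.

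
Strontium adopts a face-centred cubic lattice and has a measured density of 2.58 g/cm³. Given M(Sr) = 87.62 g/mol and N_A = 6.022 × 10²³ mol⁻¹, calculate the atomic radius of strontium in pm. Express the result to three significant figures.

For an FCC cell (Z = 4), a³ = Z·M/(N_A·ρ) = 4 × 87.62 / (6.022 × 10²³ × 2.580) = 2.256 × 10^-22 cm³, so a = 6.087 × 10^-8 cm = 608.7 pm.
Atoms touch along the face diagonal, so √2·a = 4r, so r = 0.3536 × a = 215 pm.

215 pm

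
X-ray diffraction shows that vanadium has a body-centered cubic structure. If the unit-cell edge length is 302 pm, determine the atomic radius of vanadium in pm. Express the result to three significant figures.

131 pm

In a BCC lattice, atoms touch along the body diagonal, so √3·a = 4r.
r = √3·a/4 = 1.7321 × 302 / 4 = 131 pm.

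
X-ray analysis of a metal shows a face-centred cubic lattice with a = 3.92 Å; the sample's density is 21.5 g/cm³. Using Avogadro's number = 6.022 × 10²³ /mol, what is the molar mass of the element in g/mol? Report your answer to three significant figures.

195 g/mol

An FCC cell has Z = 4 atoms; a = 3.920 × 10^-8 cm.
M = ρ·N_A·a³/Z = 21.5 × 6.022 × 10²³ × 6.024 × 10^-23 / 4 = 195 g/mol.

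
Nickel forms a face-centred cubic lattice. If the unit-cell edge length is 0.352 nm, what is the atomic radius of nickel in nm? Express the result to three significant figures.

0.124 nm

In an FCC lattice, atoms touch along the face diagonal, so √2·a = 4r.
r = √2·a/4 = 1.4142 × 0.352 / 4 = 0.124 nm.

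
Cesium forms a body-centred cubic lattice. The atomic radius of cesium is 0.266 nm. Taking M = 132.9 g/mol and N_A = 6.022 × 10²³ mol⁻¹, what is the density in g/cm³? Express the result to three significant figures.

In a BCC lattice, atoms touch along the body diagonal, so √3·a = 4r, giving a = 0.6143 nm = 6.143 × 10^-8 cm.
With Z = 2, ρ = Z·M/(N_A·a³) = 2 × 132.9 / (6.022 × 10²³ × 2.318 × 10^-22) = 1.904 g/cm³.

1.90 g/cm³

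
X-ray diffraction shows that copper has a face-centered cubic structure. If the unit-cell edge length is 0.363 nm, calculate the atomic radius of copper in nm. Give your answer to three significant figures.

In an FCC lattice, atoms touch along the face diagonal, so √2·a = 4r.
r = √2·a/4 = 1.4142 × 0.363 / 4 = 0.128 nm.

0.128 nm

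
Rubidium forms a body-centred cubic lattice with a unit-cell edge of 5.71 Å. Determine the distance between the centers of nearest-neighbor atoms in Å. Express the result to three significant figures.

In a BCC structure, atoms touch along the body diagonal, so √3·a = 4r; the nearest-neighbor distance equals 2r = 0.8660·a.
d = 0.8660 × 5.71 = 4.95 Å.

4.95 Å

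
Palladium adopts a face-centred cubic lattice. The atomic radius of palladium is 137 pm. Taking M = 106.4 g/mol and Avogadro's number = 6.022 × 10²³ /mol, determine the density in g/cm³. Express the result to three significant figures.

12.1 g/cm³

In an FCC lattice, atoms touch along the face diagonal, so √2·a = 4r, giving a = 387.5 pm = 3.875 × 10^-8 cm.
With Z = 4, ρ = Z·M/(N_A·a³) = 4 × 106.4 / (6.022 × 10²³ × 5.818 × 10^-23) = 12.15 g/cm³.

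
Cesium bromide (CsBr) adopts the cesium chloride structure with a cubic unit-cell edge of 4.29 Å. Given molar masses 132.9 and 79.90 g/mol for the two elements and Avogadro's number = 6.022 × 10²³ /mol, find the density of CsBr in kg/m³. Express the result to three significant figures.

The cesium chloride structure contains Z = 1 formula unit per cell; M(CsBr) = 132.9 + 79.90 = 212.8 g/mol.
a³ = (4.290 × 10^-8 cm)³ = 7.895 × 10^-23 cm³.
ρ = 1 × 212.8 / (6.022 × 10²³ × 7.895 × 10^-23) = 4.476 g/cm³ = 4480 kg/m³.

4480 kg/m³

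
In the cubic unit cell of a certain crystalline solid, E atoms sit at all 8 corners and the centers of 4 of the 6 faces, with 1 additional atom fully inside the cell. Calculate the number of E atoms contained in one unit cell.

Corner atoms are shared by 8 cells (1/8 each), face atoms by 2 (1/2 each), interior atoms are unshared.
Net atoms = 8 × 1/8 + 4 × 1/2 + 1 = 1 + 2 + 1 = 4.

4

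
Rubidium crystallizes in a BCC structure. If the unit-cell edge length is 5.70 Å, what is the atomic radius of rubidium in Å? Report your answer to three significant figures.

In a BCC lattice, atoms touch along the body diagonal, so √3·a = 4r.
r = √3·a/4 = 1.7321 × 5.70 / 4 = 2.47 Å.

2.47 Å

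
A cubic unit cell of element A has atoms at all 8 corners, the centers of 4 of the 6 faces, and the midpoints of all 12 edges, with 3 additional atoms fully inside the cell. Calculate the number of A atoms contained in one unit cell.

Corner atoms are shared by 8 cells (1/8 each), face atoms by 2 (1/2 each), edge atoms by 4 (1/4 each), interior atoms are unshared.
Net atoms = 8 × 1/8 + 4 × 1/2 + 12 × 1/4 + 3 = 1 + 2 + 3 + 3 = 9.

9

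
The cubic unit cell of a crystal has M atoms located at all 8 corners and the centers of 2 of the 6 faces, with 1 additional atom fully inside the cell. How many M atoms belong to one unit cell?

3

Corner atoms are shared by 8 cells (1/8 each), face atoms by 2 (1/2 each), interior atoms are unshared.
Net atoms = 8 × 1/8 + 2 × 1/2 + 1 = 1 + 1 + 1 = 3.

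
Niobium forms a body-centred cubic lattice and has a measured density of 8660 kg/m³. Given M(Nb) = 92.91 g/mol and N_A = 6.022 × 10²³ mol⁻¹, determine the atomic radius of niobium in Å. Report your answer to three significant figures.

For a BCC cell (Z = 2), a³ = Z·M/(N_A·ρ) = 2 × 92.91 / (6.022 × 10²³ × 8.660) = 3.563 × 10^-23 cm³, so a = 3.291 × 10^-8 cm = 3.291 Å.
Atoms touch along the body diagonal, so √3·a = 4r, so r = 0.4330 × a = 1.42 Å.

1.42 Å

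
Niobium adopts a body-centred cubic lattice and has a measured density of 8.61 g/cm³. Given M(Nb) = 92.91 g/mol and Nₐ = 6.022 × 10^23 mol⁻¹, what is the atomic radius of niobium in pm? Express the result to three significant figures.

For a BCC cell (Z = 2), a³ = Z·M/(N_A·ρ) = 2 × 92.91 / (6.022 × 10²³ × 8.610) = 3.584 × 10^-23 cm³, so a = 3.297 × 10^-8 cm = 329.7 pm.
Atoms touch along the body diagonal, so √3·a = 4r, so r = 0.4330 × a = 143 pm.

143 pm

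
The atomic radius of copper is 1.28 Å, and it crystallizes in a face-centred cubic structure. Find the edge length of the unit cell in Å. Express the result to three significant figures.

In an FCC lattice, atoms touch along the face diagonal, so √2·a = 4r.
a = 4r/√2 = 4 × 1.28 / 1.4142 = 3.62 Å.

3.62 Å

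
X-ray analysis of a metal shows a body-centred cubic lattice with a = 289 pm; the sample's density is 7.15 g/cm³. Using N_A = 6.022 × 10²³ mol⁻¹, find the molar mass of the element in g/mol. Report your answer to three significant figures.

A BCC cell has Z = 2 atoms; a = 2.890 × 10^-8 cm.
M = ρ·N_A·a³/Z = 7.15 × 6.022 × 10²³ × 2.414 × 10^-23 / 2 = 52.0 g/mol.

52.0 g/mol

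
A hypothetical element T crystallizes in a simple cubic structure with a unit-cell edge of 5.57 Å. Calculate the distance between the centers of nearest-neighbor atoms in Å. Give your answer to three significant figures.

5.57 Å

In a simple cubic structure, atoms touch along the cell edge, so a = 2r; the nearest-neighbor distance equals 2r = 1.000·a.
d = 1.000 × 5.57 = 5.57 Å.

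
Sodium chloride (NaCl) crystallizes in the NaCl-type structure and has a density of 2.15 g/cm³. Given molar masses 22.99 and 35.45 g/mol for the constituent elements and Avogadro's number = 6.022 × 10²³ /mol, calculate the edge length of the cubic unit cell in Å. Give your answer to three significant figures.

5.65 Å

M(NaCl) = 58.44 g/mol; Z = 4 formula units per cell.
a³ = Z·M/(N_A·ρ) = 4 × 58.44 / (6.022 × 10²³ × 2.15) = 1.805 × 10^-22 cm³, so a = 5.652 × 10^-8 cm = 5.65 Å.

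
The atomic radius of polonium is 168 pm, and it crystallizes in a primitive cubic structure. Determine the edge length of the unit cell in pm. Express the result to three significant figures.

In a simple cubic lattice, atoms touch along the cell edge, so a = 2r.
a = 2r = 2 × 168 = 336 pm.

336 pm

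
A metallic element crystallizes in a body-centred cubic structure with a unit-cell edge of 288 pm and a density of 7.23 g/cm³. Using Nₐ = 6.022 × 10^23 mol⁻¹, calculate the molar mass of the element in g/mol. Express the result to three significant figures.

A BCC cell has Z = 2 atoms; a = 2.880 × 10^-8 cm.
M = ρ·N_A·a³/Z = 7.23 × 6.022 × 10²³ × 2.389 × 10^-23 / 2 = 52.0 g/mol.

52.0 g/mol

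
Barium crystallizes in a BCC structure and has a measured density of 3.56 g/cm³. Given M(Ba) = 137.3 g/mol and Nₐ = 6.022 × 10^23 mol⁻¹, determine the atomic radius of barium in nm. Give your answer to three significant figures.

0.218 nm

For a BCC cell (Z = 2), a³ = Z·M/(N_A·ρ) = 2 × 137.3 / (6.022 × 10²³ × 3.560) = 1.281 × 10^-22 cm³, so a = 5.041 × 10^-8 cm = 0.5041 nm.
Atoms touch along the body diagonal, so √3·a = 4r, so r = 0.4330 × a = 0.218 nm.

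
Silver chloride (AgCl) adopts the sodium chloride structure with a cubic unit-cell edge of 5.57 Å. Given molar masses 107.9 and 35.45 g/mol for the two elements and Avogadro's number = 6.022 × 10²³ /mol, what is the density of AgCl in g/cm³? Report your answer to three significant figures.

The sodium chloride structure contains Z = 4 formula units per cell; M(AgCl) = 107.9 + 35.45 = 143.35 g/mol.
a³ = (5.570 × 10^-8 cm)³ = 1.728 × 10^-22 cm³.
ρ = 4 × 143.35 / (6.022 × 10²³ × 1.728 × 10^-22) = 5.510 g/cm³.

5.51 g/cm³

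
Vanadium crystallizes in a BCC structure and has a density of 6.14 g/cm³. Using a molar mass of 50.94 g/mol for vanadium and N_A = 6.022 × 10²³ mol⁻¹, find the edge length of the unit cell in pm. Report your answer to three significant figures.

302 pm

With Z = 2 atoms per BCC cell, a³ = Z·M/(N_A·ρ) = 2 × 50.94 / (6.022 × 10²³ × 6.140 g/cm³) = 2.755 × 10^-23 cm³.
a = (2.755 × 10^-23)^(1/3) = 3.020 × 10^-8 cm = 302 pm.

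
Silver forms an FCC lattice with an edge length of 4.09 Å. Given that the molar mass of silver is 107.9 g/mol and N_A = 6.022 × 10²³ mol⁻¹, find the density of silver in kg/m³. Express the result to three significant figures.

An FCC unit cell contains Z = 4 atoms.
Cell volume: a³ = (4.09 Å)³ = (4.090 × 10^-8 cm)³ = 6.842 × 10^-23 cm³.
ρ = Z·M/(N_A·a³) = 4 × 107.9 / (6.022 × 10²³ × 6.842 × 10^-23) = 10.48 g/cm³ = 10500 kg/m³.

10500 kg/m³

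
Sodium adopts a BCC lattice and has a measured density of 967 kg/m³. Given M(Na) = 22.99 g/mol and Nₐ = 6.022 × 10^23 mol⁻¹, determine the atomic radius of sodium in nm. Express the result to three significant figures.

0.186 nm

For a BCC cell (Z = 2), a³ = Z·M/(N_A·ρ) = 2 × 22.99 / (6.022 × 10²³ × 0.9670) = 7.896 × 10^-23 cm³, so a = 4.290 × 10^-8 cm = 0.4290 nm.
Atoms touch along the body diagonal, so √3·a = 4r, so r = 0.4330 × a = 0.186 nm.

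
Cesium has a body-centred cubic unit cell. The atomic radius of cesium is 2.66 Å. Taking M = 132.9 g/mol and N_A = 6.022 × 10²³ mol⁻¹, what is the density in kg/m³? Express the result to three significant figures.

In a BCC lattice, atoms touch along the body diagonal, so √3·a = 4r, giving a = 6.143 Å = 6.143 × 10^-8 cm.
With Z = 2, ρ = Z·M/(N_A·a³) = 2 × 132.9 / (6.022 × 10²³ × 2.318 × 10^-22) = 1.904 g/cm³ = 1900 kg/m³.

1900 kg/m³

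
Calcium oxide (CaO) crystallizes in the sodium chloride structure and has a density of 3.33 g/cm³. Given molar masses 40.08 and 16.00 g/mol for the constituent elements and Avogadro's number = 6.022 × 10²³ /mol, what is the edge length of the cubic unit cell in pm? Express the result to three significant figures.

M(CaO) = 56.08 g/mol; Z = 4 formula units per cell.
a³ = Z·M/(N_A·ρ) = 4 × 56.08 / (6.022 × 10²³ × 3.33) = 1.119 × 10^-22 cm³, so a = 4.818 × 10^-8 cm = 482 pm.

482 pm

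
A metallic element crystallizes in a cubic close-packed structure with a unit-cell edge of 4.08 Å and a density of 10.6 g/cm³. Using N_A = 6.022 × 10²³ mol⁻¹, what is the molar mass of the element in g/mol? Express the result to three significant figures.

108 g/mol

An FCC cell has Z = 4 atoms; a = 4.080 × 10^-8 cm.
M = ρ·N_A·a³/Z = 10.6 × 6.022 × 10²³ × 6.792 × 10^-23 / 4 = 108 g/mol.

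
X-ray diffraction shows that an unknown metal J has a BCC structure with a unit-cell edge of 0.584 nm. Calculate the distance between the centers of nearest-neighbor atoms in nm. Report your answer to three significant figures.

0.506 nm

In a BCC structure, atoms touch along the body diagonal, so √3·a = 4r; the nearest-neighbor distance equals 2r = 0.8660·a.
d = 0.8660 × 0.584 = 0.506 nm.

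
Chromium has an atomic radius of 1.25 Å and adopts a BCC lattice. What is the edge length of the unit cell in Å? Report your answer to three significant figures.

2.89 Å

In a BCC lattice, atoms touch along the body diagonal, so √3·a = 4r.
a = 4r/√3 = 4 × 1.25 / 1.7321 = 2.89 Å.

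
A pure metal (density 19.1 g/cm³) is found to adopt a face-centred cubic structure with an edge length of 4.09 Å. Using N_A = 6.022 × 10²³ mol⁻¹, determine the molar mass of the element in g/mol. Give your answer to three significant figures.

197 g/mol

An FCC cell has Z = 4 atoms; a = 4.090 × 10^-8 cm.
M = ρ·N_A·a³/Z = 19.1 × 6.022 × 10²³ × 6.842 × 10^-23 / 4 = 197 g/mol.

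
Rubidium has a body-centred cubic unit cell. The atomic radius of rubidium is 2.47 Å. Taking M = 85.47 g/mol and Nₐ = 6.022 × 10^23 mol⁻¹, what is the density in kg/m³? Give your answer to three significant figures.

1530 kg/m³

In a BCC lattice, atoms touch along the body diagonal, so √3·a = 4r, giving a = 5.704 Å = 5.704 × 10^-8 cm.
With Z = 2, ρ = Z·M/(N_A·a³) = 2 × 85.47 / (6.022 × 10²³ × 1.856 × 10^-22) = 1.529 g/cm³ = 1530 kg/m³.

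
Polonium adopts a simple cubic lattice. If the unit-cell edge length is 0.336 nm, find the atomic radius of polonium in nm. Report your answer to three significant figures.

In a simple cubic lattice, atoms touch along the cell edge, so a = 2r.
r = a/2 = 0.336/2 = 0.168 nm.

0.168 nm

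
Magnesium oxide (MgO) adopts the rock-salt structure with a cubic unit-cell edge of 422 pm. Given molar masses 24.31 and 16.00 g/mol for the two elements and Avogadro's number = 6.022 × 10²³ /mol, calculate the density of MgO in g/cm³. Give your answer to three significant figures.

The rock-salt structure contains Z = 4 formula units per cell; M(MgO) = 24.31 + 16.00 = 40.31 g/mol.
a³ = (4.220 × 10^-8 cm)³ = 7.515 × 10^-23 cm³.
ρ = 4 × 40.31 / (6.022 × 10²³ × 7.515 × 10^-23) = 3.563 g/cm³.

3.56 g/cm³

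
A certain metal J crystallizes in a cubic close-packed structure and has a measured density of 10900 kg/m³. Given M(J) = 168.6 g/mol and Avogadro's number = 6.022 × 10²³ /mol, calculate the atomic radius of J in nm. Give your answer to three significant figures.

For an FCC cell (Z = 4), a³ = Z·M/(N_A·ρ) = 4 × 168.6 / (6.022 × 10²³ × 10.90) = 1.027 × 10^-22 cm³, so a = 4.684 × 10^-8 cm = 0.4684 nm.
Atoms touch along the face diagonal, so √2·a = 4r, so r = 0.3536 × a = 0.166 nm.

0.166 nm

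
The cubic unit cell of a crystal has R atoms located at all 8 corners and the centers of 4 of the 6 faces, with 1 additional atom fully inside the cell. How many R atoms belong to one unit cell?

4

Corner atoms are shared by 8 cells (1/8 each), face atoms by 2 (1/2 each), interior atoms are unshared.
Net atoms = 8 × 1/8 + 4 × 1/2 + 1 = 1 + 2 + 1 = 4.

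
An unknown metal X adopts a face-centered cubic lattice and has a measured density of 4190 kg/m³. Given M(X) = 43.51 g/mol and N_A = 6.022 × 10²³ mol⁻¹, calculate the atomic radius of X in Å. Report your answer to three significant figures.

For an FCC cell (Z = 4), a³ = Z·M/(N_A·ρ) = 4 × 43.51 / (6.022 × 10²³ × 4.190) = 6.898 × 10^-23 cm³, so a = 4.101 × 10^-8 cm = 4.101 Å.
Atoms touch along the face diagonal, so √2·a = 4r, so r = 0.3536 × a = 1.45 Å.

1.45 Å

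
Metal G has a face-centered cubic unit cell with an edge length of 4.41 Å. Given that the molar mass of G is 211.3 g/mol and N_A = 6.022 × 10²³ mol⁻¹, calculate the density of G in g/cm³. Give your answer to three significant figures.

16.4 g/cm³

An FCC unit cell contains Z = 4 atoms.
Cell volume: a³ = (4.41 Å)³ = (4.410 × 10^-8 cm)³ = 8.577 × 10^-23 cm³.
ρ = Z·M/(N_A·a³) = 4 × 211.3 / (6.022 × 10²³ × 8.577 × 10^-23) = 16.36 g/cm³.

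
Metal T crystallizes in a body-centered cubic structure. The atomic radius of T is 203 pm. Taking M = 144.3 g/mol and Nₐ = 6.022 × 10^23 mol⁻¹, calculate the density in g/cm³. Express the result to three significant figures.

4.65 g/cm³

In a BCC lattice, atoms touch along the body diagonal, so √3·a = 4r, giving a = 468.8 pm = 4.688 × 10^-8 cm.
With Z = 2, ρ = Z·M/(N_A·a³) = 2 × 144.3 / (6.022 × 10²³ × 1.030 × 10^-22) = 4.651 g/cm³.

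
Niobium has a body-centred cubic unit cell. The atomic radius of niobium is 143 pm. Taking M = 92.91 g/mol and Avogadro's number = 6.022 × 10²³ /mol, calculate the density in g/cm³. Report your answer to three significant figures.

8.57 g/cm³

In a BCC lattice, atoms touch along the body diagonal, so √3·a = 4r, giving a = 330.2 pm = 3.302 × 10^-8 cm.
With Z = 2, ρ = Z·M/(N_A·a³) = 2 × 92.91 / (6.022 × 10²³ × 3.602 × 10^-23) = 8.567 g/cm³.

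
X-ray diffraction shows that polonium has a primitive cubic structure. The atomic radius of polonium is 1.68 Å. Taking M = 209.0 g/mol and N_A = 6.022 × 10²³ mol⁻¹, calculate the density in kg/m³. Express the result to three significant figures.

In a simple cubic lattice, atoms touch along the cell edge, so a = 2r, giving a = 3.360 Å = 3.360 × 10^-8 cm.
With Z = 1, ρ = Z·M/(N_A·a³) = 1 × 209.0 / (6.022 × 10²³ × 3.793 × 10^-23) = 9.149 g/cm³ = 9150 kg/m³.

9150 kg/m³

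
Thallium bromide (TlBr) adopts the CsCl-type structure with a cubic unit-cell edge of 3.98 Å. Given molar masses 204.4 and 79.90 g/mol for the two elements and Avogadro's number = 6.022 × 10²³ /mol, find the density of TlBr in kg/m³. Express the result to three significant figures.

7490 kg/m³

The CsCl-type structure contains Z = 1 formula unit per cell; M(TlBr) = 204.4 + 79.90 = 284.3 g/mol.
a³ = (3.980 × 10^-8 cm)³ = 6.304 × 10^-23 cm³.
ρ = 1 × 284.3 / (6.022 × 10²³ × 6.304 × 10^-23) = 7.488 g/cm³ = 7490 kg/m³.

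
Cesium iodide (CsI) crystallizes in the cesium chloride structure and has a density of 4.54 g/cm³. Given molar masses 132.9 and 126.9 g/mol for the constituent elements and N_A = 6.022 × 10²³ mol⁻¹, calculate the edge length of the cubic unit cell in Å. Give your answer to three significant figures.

4.56 Å

M(CsI) = 259.8 g/mol; Z = 1 formula unit per cell.
a³ = Z·M/(N_A·ρ) = 1 × 259.8 / (6.022 × 10²³ × 4.54) = 9.503 × 10^-23 cm³, so a = 4.563 × 10^-8 cm = 4.56 Å.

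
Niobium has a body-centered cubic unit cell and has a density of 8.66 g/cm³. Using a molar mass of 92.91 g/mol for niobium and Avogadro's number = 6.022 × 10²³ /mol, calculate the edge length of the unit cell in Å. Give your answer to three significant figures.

With Z = 2 atoms per BCC cell, a³ = Z·M/(N_A·ρ) = 2 × 92.91 / (6.022 × 10²³ × 8.660 g/cm³) = 3.563 × 10^-23 cm³.
a = (3.563 × 10^-23)^(1/3) = 3.291 × 10^-8 cm = 3.29 Å.

3.29 Å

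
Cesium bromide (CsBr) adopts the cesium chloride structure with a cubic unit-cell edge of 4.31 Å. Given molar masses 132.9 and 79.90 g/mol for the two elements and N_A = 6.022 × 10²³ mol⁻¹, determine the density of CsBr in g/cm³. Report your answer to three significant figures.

The cesium chloride structure contains Z = 1 formula unit per cell; M(CsBr) = 132.9 + 79.90 = 212.8 g/mol.
a³ = (4.310 × 10^-8 cm)³ = 8.006 × 10^-23 cm³.
ρ = 1 × 212.8 / (6.022 × 10²³ × 8.006 × 10^-23) = 4.414 g/cm³.

4.41 g/cm³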